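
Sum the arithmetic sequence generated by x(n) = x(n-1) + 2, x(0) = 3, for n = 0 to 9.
Computing the sequence terms: 3, 5, 7, 9, 11, 13, 15, 17, 19, 21
Adding these values together:

120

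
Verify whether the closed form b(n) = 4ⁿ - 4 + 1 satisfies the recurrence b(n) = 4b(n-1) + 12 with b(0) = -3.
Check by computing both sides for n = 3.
From the recurrence with b(0) = -3:
  b(0) = -3, b(1) = 0, b(2) = 12, b(3) = 60
  so the recurrence gives b(3) = 60.
From the proposed closed form b(n) = 4ⁿ - 4 + 1:
  b(3) = 61.
The recurrence gives 60 but the closed form gives 61, so the closed form does not satisfy the recurrence.

No, the closed form is incorrect.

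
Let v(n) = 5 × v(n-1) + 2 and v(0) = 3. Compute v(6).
Computing step by step:
v(0) = 3
v(1) = 5 × 3 + 2 = 17
v(2) = 5 × 17 + 2 = 87
v(3) = 5 × 87 + 2 = 437
v(4) = 5 × 437 + 2 = 2187
v(5) = 5 × 2187 + 2 = 10937
v(6) = 5 × 10937 + 2 = 54687

54687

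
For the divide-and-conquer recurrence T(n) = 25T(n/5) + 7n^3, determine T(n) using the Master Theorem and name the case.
Master Theorem template: T(n) = a·T(n/b) + f(n).
Here: a=25, b=5, f(n)=7n^3
Compute log_b(a) = log_5(25) = 2.
f(n) = 7n^3 = Ω(n^(2+ε)) with ε = 1, and the regularity condition holds (a·f(n/b) = (a/b^3)·f(n) with a/b^3 = 5^-1 < 1). Case 3: T(n) = Θ(f(n)) = Θ(n^3).

Case 3: T(n) = Θ(n^3)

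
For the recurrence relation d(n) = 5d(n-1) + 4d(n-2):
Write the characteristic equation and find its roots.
Substitute d(n) = rⁿ and divide through by rⁿ⁻²: r² - 5r - 4 = 0
Discriminant: 5² + 4·4 = 41, not a perfect square, so by the quadratic formula r = (5 ± √41)/2.
General solution: d(n) = A·r₁ⁿ + B·r₂ⁿ where r₁,r₂ = (5 ± √41)/2

Characteristic: r² - 5r - 4 = 0, Roots: r = (5 ± √41)/2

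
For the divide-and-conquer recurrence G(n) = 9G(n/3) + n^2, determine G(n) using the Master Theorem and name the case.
Master Theorem template: G(n) = a·G(n/b) + f(n).
Here: a=9, b=3, f(n)=n^2
Compute log_b(a) = log_3(9) = 2.
f(n) = n^2 = Θ(n^2). Case 2: G(n) = Θ(n^2 log n).

Case 2: G(n) = Θ(n^2 log n)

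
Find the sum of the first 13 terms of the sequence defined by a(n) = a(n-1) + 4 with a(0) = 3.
Computing the sequence terms: 3, 7, 11, 15, 19, 23, 27, 31, 35, 39, 43, 47, 51
Adding these values together:

351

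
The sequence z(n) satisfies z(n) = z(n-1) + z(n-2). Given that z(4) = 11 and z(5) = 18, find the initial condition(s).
Work backwards using z(k) = z(k+2) - z(k+1):
z(3) = z(5) - z(4) = 18 - 11 = 7
z(2) = z(4) - z(3) = 11 - 7 = 4
z(1) = z(3) - z(2) = 7 - 4 = 3
z(0) = z(2) - z(1) = 4 - 3 = 1

z(0) = 1, z(1) = 3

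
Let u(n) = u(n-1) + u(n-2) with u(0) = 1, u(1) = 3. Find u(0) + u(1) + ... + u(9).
Computing the sequence terms: 1, 3, 4, 7, 11, 18, 29, 47, 76, 123
Adding these values together:

319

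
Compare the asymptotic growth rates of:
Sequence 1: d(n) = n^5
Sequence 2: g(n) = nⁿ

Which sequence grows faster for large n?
Comparing growth rates:
Growth-rate hierarchy: log n ≺ any polynomial ≺ any exponential cⁿ (c>1) ≺ n! ≺ nⁿ.
super-exponential nⁿ dominates polynomial degree 5 asymptotically.

g(n) grows faster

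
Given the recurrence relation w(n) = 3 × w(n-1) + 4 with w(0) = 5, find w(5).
Computing step by step:
w(0) = 5
w(1) = 3 × 5 + 4 = 19
w(2) = 3 × 19 + 4 = 61
w(3) = 3 × 61 + 4 = 187
w(4) = 3 × 187 + 4 = 565
w(5) = 3 × 565 + 4 = 1699

1699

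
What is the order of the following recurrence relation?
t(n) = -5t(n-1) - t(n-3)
The order is the largest lag k for which t(n-k) appears. Here the deepest term is t(n-3), so the order is 3.

Order 3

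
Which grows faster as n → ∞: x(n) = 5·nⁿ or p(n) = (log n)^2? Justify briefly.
Comparing growth rates:
Growth-rate hierarchy: log n ≺ any polynomial ≺ any exponential cⁿ (c>1) ≺ n! ≺ nⁿ.
super-exponential nⁿ dominates polylogarithmic (log n)^2 asymptotically.

x(n) grows faster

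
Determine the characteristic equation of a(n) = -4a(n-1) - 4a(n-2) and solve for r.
Substitute a(n) = rⁿ and divide through by rⁿ⁻²: r² + 4r + 4 = 0
Factor: (r + 2)² = 0, so r = -2 (double root).
General solution: a(n) = (A + Bn)·(-2)ⁿ

Characteristic: r² + 4r + 4 = 0, Roots: r = -2 (double root)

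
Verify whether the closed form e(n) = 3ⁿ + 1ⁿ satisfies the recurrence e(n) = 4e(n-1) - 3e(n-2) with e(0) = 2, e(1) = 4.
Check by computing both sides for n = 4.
From the recurrence with e(0) = 2, e(1) = 4:
  e(0) = 2, e(1) = 4, e(2) = 10, e(3) = 28, e(4) = 82
  so the recurrence gives e(4) = 82.
From the proposed closed form e(n) = 3ⁿ + 1ⁿ:
  e(4) = 82.
Both sides give 82 at n = 4, and the initial condition(s) match, so the closed form is consistent.

Yes, the closed form is correct.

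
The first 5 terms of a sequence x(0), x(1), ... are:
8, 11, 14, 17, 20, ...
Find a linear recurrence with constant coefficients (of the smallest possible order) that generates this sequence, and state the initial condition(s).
Look for the lowest-order linear relation among consecutive terms.
Observation: consecutive differences are constant (= 3).
Check at n=2: 1·11 + 3 = 14. ✓

x(n) = x(n-1) + 3, x(0) = 8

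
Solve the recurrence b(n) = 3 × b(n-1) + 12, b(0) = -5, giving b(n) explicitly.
Recurrence: b(n) = 3 × b(n-1) + 12, initial: b(0) = -5.
Try b(n) = A·3ⁿ + C. Substituting: A·3ⁿ + C = 3(A·3ⁿ⁻¹ + C) + 12 = A·3ⁿ + 3C + 12, so C = 3C + 12, giving C = -6. Then b(0) = A - 6 = -5 gives A = 1.

b(n) = 3ⁿ - 6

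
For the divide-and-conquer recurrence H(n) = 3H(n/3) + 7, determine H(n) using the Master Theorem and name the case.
Master Theorem template: H(n) = a·H(n/b) + f(n).
Here: a=3, b=3, f(n)=7
Compute log_b(a) = log_3(3) = 1.
f(n) = 7 = O(n^(1-ε)) with ε = 1. Case 1: H(n) = Θ(n^log_b(a)) = Θ(n).

Case 1: H(n) = Θ(n)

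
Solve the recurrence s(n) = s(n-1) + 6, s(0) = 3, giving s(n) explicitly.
Recurrence: s(n) = s(n-1) + 6, initial: s(0) = 3.
Each step adds 6, so s(n) = s(0) + 6n = 6n + 3.

s(n) = 6n + 3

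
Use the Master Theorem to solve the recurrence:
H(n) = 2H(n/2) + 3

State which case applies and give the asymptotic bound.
Master Theorem template: H(n) = a·H(n/b) + f(n).
Here: a=2, b=2, f(n)=3
Compute log_b(a) = log_2(2) = 1.
f(n) = 3 = O(n^(1-ε)) with ε = 1. Case 1: H(n) = Θ(n^log_b(a)) = Θ(n).

Case 1: H(n) = Θ(n)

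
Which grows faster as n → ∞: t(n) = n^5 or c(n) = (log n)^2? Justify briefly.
Comparing growth rates:
Growth-rate hierarchy: log n ≺ any polynomial ≺ any exponential cⁿ (c>1) ≺ n! ≺ nⁿ.
polynomial degree 5 dominates polylogarithmic (log n)^2 asymptotically.

t(n) grows faster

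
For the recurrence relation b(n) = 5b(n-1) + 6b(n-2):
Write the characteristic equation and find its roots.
Substitute b(n) = rⁿ and divide through by rⁿ⁻²: r² - 5r - 6 = 0
Factor: (r - 6)(r + 1) = 0, so r = 6, -1.
General solution: b(n) = A·6ⁿ + B·(-1)ⁿ

Characteristic: r² - 5r - 6 = 0, Roots: r = 6, -1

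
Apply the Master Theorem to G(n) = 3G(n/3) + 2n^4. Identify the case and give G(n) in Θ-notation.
Master Theorem template: G(n) = a·G(n/b) + f(n).
Here: a=3, b=3, f(n)=2n^4
Compute log_b(a) = log_3(3) = 1.
f(n) = 2n^4 = Ω(n^(1+ε)) with ε = 3, and the regularity condition holds (a·f(n/b) = (a/b^4)·f(n) with a/b^4 = 3^-3 < 1). Case 3: G(n) = Θ(f(n)) = Θ(n^4).

Case 3: G(n) = Θ(n^4)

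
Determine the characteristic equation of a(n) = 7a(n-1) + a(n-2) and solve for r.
Substitute a(n) = rⁿ and divide through by rⁿ⁻²: r² - 7r - 1 = 0
Discriminant: 7² + 4·1 = 53, not a perfect square, so by the quadratic formula r = (7 ± √53)/2.
General solution: a(n) = A·r₁ⁿ + B·r₂ⁿ where r₁,r₂ = (7 ± √53)/2

Characteristic: r² - 7r - 1 = 0, Roots: r = (7 ± √53)/2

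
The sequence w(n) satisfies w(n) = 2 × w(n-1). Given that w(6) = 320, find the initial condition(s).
In general w(n) = 2ⁿ · w(0). At n = 6: w(0) = w(6) / 2^6 = 320 / 64 = 5.

w(0) = 5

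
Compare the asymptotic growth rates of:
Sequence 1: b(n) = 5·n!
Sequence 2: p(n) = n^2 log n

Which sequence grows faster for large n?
Comparing growth rates:
Growth-rate hierarchy: log n ≺ any polynomial ≺ any exponential cⁿ (c>1) ≺ n! ≺ nⁿ.
factorial dominates polynomial degree 2 (with log factor) asymptotically.

b(n) grows faster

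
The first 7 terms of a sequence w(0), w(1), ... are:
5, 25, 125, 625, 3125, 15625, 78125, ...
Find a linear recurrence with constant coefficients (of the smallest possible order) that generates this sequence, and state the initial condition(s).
Look for the lowest-order linear relation among consecutive terms.
Observation: each term is 5× the previous.
Check at n=2: 5·25 = 125. ✓

w(n) = 5 × w(n-1), w(0) = 5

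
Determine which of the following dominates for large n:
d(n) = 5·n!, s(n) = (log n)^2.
Comparing growth rates:
Growth-rate hierarchy: log n ≺ any polynomial ≺ any exponential cⁿ (c>1) ≺ n! ≺ nⁿ.
factorial dominates polylogarithmic (log n)^2 asymptotically.

d(n) grows faster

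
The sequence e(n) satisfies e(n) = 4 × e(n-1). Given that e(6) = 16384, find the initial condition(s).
In general e(n) = 4ⁿ · e(0). At n = 6: e(0) = e(6) / 4^6 = 16384 / 4096 = 4.

e(0) = 4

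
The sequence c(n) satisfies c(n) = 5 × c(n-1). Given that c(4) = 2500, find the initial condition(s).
In general c(n) = 5ⁿ · c(0). At n = 4: c(0) = c(4) / 5^4 = 2500 / 625 = 4.

c(0) = 4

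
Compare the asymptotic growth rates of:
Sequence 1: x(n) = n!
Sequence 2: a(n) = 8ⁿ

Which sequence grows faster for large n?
Comparing growth rates:
Growth-rate hierarchy: log n ≺ any polynomial ≺ any exponential cⁿ (c>1) ≺ n! ≺ nⁿ.
factorial dominates exponential base 8 asymptotically.

x(n) grows faster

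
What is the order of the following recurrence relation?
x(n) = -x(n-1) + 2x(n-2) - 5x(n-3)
The order is the largest lag k for which x(n-k) appears. Here the deepest term is x(n-3), so the order is 3.

Order 3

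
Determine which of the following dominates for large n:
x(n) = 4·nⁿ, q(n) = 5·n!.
Comparing growth rates:
Growth-rate hierarchy: log n ≺ any polynomial ≺ any exponential cⁿ (c>1) ≺ n! ≺ nⁿ.
super-exponential nⁿ dominates factorial asymptotically.

x(n) grows faster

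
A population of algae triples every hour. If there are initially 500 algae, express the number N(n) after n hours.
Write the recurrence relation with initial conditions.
Each hour multiplies the count by 3, so the count after n hours depends only on the count after n-1 hours: N(n) = 3 × N(n-1). The starting count gives N(0) = 500.
Unrolling n times gives the closed form N(n) = 500 × 3ⁿ.

N(n) = 3 × N(n-1), N(0) = 500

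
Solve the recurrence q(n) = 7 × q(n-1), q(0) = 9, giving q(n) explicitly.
Recurrence: q(n) = 7 × q(n-1), initial: q(0) = 9.
Each term is 7 times the previous, so this is geometric with ratio 7. After n steps: q(n) = q(0)·7ⁿ = 9·7ⁿ.

q(n) = 9·7ⁿ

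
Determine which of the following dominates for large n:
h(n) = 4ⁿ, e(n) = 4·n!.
Comparing growth rates:
Growth-rate hierarchy: log n ≺ any polynomial ≺ any exponential cⁿ (c>1) ≺ n! ≺ nⁿ.
factorial dominates exponential base 4 asymptotically.

e(n) grows faster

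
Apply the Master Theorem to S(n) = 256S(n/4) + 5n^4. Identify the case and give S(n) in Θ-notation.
Master Theorem template: S(n) = a·S(n/b) + f(n).
Here: a=256, b=4, f(n)=5n^4
Compute log_b(a) = log_4(256) = 4.
f(n) = 5n^4 = Θ(n^4). Case 2: S(n) = Θ(n^4 log n).

Case 2: S(n) = Θ(n^4 log n)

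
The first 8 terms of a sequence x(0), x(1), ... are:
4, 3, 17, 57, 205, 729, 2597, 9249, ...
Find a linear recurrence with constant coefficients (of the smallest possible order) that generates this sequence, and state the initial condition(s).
Look for the lowest-order linear relation among consecutive terms.
Observation: x(n) - 3·x(n-1) - (2)·x(n-2) = 0 holds for the shown terms, and no order-1 relation x(n) = α·x(n-1) + β fits.
Check at n=3: 3·17 + (2)·3 = 57. ✓

x(n) = 3x(n-1) + 2x(n-2), x(0) = 4, x(1) = 3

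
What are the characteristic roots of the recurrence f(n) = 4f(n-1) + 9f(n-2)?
Substitute f(n) = rⁿ and divide through by rⁿ⁻²: r² - 4r - 9 = 0
Discriminant: 4² + 4·9 = 52, not a perfect square, so by the quadratic formula r = (4 ± √52)/2.
General solution: f(n) = A·r₁ⁿ + B·r₂ⁿ where r₁,r₂ = (4 ± √52)/2

Characteristic: r² - 4r - 9 = 0, Roots: r = (4 ± √52)/2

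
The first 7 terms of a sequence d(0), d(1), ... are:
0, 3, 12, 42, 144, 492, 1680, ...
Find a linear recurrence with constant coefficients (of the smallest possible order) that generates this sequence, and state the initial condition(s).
Look for the lowest-order linear relation among consecutive terms.
Observation: d(n) - 4·d(n-1) - (-2)·d(n-2) = 0 holds for the shown terms, and no order-1 relation d(n) = α·d(n-1) + β fits.
Check at n=3: 4·12 + (-2)·3 = 42. ✓

d(n) = 4d(n-1) - 2d(n-2), d(0) = 0, d(1) = 3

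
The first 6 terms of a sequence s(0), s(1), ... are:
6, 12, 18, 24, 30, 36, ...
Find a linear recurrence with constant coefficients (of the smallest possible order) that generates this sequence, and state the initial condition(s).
Look for the lowest-order linear relation among consecutive terms.
Observation: consecutive differences are constant (= 6).
Check at n=2: 1·12 + 6 = 18. ✓

s(n) = s(n-1) + 6, s(0) = 6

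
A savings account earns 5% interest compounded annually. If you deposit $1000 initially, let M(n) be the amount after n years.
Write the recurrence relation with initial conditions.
Each year the balance grows by 5%, i.e. is multiplied by 1 + 5/100 = 1.05, so M(n) = 1.05 × M(n-1). The initial deposit gives M(0) = 1000.
Unrolling gives the closed form M(n) = 1000 × (1.05)ⁿ.

M(n) = 1.05 × M(n-1), M(0) = 1000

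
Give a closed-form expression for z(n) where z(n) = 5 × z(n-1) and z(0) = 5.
Recurrence: z(n) = 5 × z(n-1), initial: z(0) = 5.
Each term is 5 times the previous, so this is geometric with ratio 5. After n steps: z(n) = z(0)·5ⁿ = 5·5ⁿ.

z(n) = 5·5ⁿ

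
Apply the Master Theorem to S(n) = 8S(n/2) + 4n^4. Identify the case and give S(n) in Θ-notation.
Master Theorem template: S(n) = a·S(n/b) + f(n).
Here: a=8, b=2, f(n)=4n^4
Compute log_b(a) = log_2(8) = 3.
f(n) = 4n^4 = Ω(n^(3+ε)) with ε = 1, and the regularity condition holds (a·f(n/b) = (a/b^4)·f(n) with a/b^4 = 2^-1 < 1). Case 3: S(n) = Θ(f(n)) = Θ(n^4).

Case 3: S(n) = Θ(n^4)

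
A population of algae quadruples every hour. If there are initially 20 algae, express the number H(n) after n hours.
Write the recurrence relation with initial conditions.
Each hour multiplies the count by 4, so the count after n hours depends only on the count after n-1 hours: H(n) = 4 × H(n-1). The starting count gives H(0) = 20.
Unrolling n times gives the closed form H(n) = 20 × 4ⁿ.

H(n) = 4 × H(n-1), H(0) = 20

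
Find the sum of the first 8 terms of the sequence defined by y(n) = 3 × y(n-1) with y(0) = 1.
Computing the sequence terms: 1, 3, 9, 27, 81, 243, 729, 2187
Adding these values together:

3280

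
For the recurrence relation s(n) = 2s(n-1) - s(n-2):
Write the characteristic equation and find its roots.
Substitute s(n) = rⁿ and divide through by rⁿ⁻²: r² - 2r + 1 = 0
Factor: (r - 1)² = 0, so r = 1 (double root).
General solution: s(n) = (A + Bn)·1ⁿ

Characteristic: r² - 2r + 1 = 0, Roots: r = 1 (double root)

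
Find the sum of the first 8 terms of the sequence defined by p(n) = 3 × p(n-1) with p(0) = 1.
Computing the sequence terms: 1, 3, 9, 27, 81, 243, 729, 2187
Adding these values together:

3280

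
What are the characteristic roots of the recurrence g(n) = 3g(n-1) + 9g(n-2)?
Substitute g(n) = rⁿ and divide through by rⁿ⁻²: r² - 3r - 9 = 0
Discriminant: 3² + 4·9 = 45, not a perfect square, so by the quadratic formula r = (3 ± √45)/2.
General solution: g(n) = A·r₁ⁿ + B·r₂ⁿ where r₁,r₂ = (3 ± √45)/2

Characteristic: r² - 3r - 9 = 0, Roots: r = (3 ± √45)/2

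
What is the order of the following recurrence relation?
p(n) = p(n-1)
The order is the largest lag k for which p(n-k) appears. Here the deepest term is p(n-1), so the order is 1.

Order 1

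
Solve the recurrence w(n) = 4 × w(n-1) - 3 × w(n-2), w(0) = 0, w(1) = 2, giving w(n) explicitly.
Recurrence: w(n) = 4 × w(n-1) - 3 × w(n-2), initial: w(0) = 0, w(1) = 2.
Characteristic equation: r² - 4r + 3 = 0, which factors as (r - 3)(r - 1) = 0, so r = 3, 1. General solution w(n) = A·3ⁿ + B·1ⁿ. From w(0) = 0: A + B = 0. From w(1) = 2: 3A + 1B = 2. Solving gives A = 1, B = -1.

w(n) = 3ⁿ - 1ⁿ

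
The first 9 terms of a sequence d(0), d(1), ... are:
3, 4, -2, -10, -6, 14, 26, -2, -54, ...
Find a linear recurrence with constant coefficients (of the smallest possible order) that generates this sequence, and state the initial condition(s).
Look for the lowest-order linear relation among consecutive terms.
Observation: d(n) - 1·d(n-1) - (-2)·d(n-2) = 0 holds for the shown terms, and no order-1 relation d(n) = α·d(n-1) + β fits.
Check at n=3: 1·-2 + (-2)·4 = -10. ✓

d(n) = d(n-1) - 2d(n-2), d(0) = 3, d(1) = 4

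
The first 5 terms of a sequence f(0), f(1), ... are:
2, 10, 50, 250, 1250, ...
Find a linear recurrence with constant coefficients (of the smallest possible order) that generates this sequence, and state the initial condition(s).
Look for the lowest-order linear relation among consecutive terms.
Observation: each term is 5× the previous.
Check at n=2: 5·10 = 50. ✓

f(n) = 5 × f(n-1), f(0) = 2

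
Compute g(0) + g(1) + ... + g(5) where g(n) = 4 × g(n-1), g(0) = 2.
Computing the sequence terms: 2, 8, 32, 128, 512, 2048
Adding these values together:

2730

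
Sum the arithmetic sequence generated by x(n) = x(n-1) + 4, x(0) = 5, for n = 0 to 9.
Computing the sequence terms: 5, 9, 13, 17, 21, 25, 29, 33, 37, 41
Adding these values together:

230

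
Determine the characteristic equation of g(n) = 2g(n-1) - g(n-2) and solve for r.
Substitute g(n) = rⁿ and divide through by rⁿ⁻²: r² - 2r + 1 = 0
Factor: (r - 1)² = 0, so r = 1 (double root).
General solution: g(n) = (A + Bn)·1ⁿ

Characteristic: r² - 2r + 1 = 0, Roots: r = 1 (double root)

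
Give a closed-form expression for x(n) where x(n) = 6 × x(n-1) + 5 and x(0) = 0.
Recurrence: x(n) = 6 × x(n-1) + 5, initial: x(0) = 0.
Try x(n) = A·6ⁿ + C. Substituting: A·6ⁿ + C = 6(A·6ⁿ⁻¹ + C) + 5 = A·6ⁿ + 6C + 5, so C = 6C + 5, giving C = -1. Then x(0) = A - 1 = 0 gives A = 1.

x(n) = 6ⁿ - 1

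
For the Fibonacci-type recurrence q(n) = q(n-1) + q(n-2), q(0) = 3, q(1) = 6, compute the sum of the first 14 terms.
Computing the sequence terms: 3, 6, 9, 15, 24, 39, 63, 102, 165, 267, 432, 699, 1131, 1830
Adding these values together:

4785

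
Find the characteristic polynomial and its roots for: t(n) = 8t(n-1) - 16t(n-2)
Substitute t(n) = rⁿ and divide through by rⁿ⁻²: r² - 8r + 16 = 0
Factor: (r - 4)² = 0, so r = 4 (double root).
General solution: t(n) = (A + Bn)·4ⁿ

Characteristic: r² - 8r + 16 = 0, Roots: r = 4 (double root)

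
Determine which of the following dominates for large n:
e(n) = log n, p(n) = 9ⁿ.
Comparing growth rates:
Growth-rate hierarchy: log n ≺ any polynomial ≺ any exponential cⁿ (c>1) ≺ n! ≺ nⁿ.
exponential base 9 dominates logarithmic asymptotically.

p(n) grows faster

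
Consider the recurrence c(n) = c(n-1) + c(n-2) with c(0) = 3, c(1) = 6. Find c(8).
Computing the sequence terms:
3, 6, 9, 15, 24, 39, 63, 102, 165

165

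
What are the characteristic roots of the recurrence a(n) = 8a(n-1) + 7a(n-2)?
Substitute a(n) = rⁿ and divide through by rⁿ⁻²: r² - 8r - 7 = 0
Discriminant: 8² + 4·7 = 92, not a perfect square, so by the quadratic formula r = (8 ± √92)/2.
General solution: a(n) = A·r₁ⁿ + B·r₂ⁿ where r₁,r₂ = (8 ± √92)/2

Characteristic: r² - 8r - 7 = 0, Roots: r = (8 ± √92)/2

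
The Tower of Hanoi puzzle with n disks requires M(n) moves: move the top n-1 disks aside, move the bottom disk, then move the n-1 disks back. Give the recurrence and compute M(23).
Moving n disks = move the top n-1 disks aside (M(n-1) moves) + move the largest disk (1 move) + move the n-1 disks back on top (M(n-1) moves), so M(n) = 2M(n-1) + 1, with M(1) = 1 (a single disk takes one move).
First terms: 1, 3, 7, 15, 31, 63, … — each is one less than a power of 2. Indeed M(n) + 1 = 2(M(n-1) + 1) with M(1) + 1 = 2, so M(n) + 1 = 2ⁿ and M(n) = 2ⁿ - 1.
Hence M(23) = 2^23 - 1 = 8388608 - 1 = 8388607.

M(n) = 2M(n-1) + 1, M(1) = 1; M(23) = 8388607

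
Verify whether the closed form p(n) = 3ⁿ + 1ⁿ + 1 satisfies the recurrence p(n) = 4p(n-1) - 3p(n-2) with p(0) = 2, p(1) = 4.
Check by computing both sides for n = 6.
From the recurrence with p(0) = 2, p(1) = 4:
  p(0) = 2, p(1) = 4, p(2) = 10, p(3) = 28, p(4) = 82, p(5) = 244, p(6) = 730
  so the recurrence gives p(6) = 730.
From the proposed closed form p(n) = 3ⁿ + 1ⁿ + 1:
  p(6) = 731.
The recurrence gives 730 but the closed form gives 731, so the closed form does not satisfy the recurrence.

No, the closed form is incorrect.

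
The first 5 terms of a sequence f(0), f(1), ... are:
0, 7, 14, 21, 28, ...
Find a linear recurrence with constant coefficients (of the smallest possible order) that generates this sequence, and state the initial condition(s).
Look for the lowest-order linear relation among consecutive terms.
Observation: consecutive differences are constant (= 7).
Check at n=2: 1·7 + 7 = 14. ✓

f(n) = f(n-1) + 7, f(0) = 0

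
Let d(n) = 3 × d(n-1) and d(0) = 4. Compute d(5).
Computing step by step:
d(0) = 4
d(1) = 3 × 4 = 12
d(2) = 3 × 12 = 36
d(3) = 3 × 36 = 108
d(4) = 3 × 108 = 324
d(5) = 3 × 324 = 972

972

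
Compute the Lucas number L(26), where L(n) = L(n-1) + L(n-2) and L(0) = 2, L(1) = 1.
Computing the sequence terms:
2, 1, 3, 4, 7, 11, 18, 29, 47, 76, 123, 199, 322, 521, 843, 1364, 2207, 3571, 5778, 9349, 15127, 24476, 39603, 64079, 103682, 167761, 271443

271443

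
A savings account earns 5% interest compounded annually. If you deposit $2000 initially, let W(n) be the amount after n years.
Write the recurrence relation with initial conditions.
Each year the balance grows by 5%, i.e. is multiplied by 1 + 5/100 = 1.05, so W(n) = 1.05 × W(n-1). The initial deposit gives W(0) = 2000.
Unrolling gives the closed form W(n) = 2000 × (1.05)ⁿ.

W(n) = 1.05 × W(n-1), W(0) = 2000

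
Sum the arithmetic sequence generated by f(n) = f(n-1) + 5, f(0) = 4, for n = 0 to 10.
Computing the sequence terms: 4, 9, 14, 19, 24, 29, 34, 39, 44, 49, 54
Adding these values together:

319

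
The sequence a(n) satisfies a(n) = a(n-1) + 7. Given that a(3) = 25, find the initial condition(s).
a(3) = a(0) + 3·7, so a(0) = 25 - 21 = 4.

a(0) = 4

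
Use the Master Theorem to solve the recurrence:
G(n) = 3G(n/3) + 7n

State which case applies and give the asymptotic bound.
Master Theorem template: G(n) = a·G(n/b) + f(n).
Here: a=3, b=3, f(n)=7n
Compute log_b(a) = log_3(3) = 1.
f(n) = 7n = Θ(n). Case 2: G(n) = Θ(n log n).

Case 2: G(n) = Θ(n log n)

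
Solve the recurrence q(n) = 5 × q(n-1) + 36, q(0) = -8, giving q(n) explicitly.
Recurrence: q(n) = 5 × q(n-1) + 36, initial: q(0) = -8.
Try q(n) = A·5ⁿ + C. Substituting: A·5ⁿ + C = 5(A·5ⁿ⁻¹ + C) + 36 = A·5ⁿ + 5C + 36, so C = 5C + 36, giving C = -9. Then q(0) = A - 9 = -8 gives A = 1.

q(n) = 5ⁿ - 9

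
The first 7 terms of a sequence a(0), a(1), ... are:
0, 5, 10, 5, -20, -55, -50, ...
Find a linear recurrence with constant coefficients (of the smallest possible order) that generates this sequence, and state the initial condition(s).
Look for the lowest-order linear relation among consecutive terms.
Observation: a(n) - 2·a(n-1) - (-3)·a(n-2) = 0 holds for the shown terms, and no order-1 relation a(n) = α·a(n-1) + β fits.
Check at n=3: 2·10 + (-3)·5 = 5. ✓

a(n) = 2a(n-1) - 3a(n-2), a(0) = 0, a(1) = 5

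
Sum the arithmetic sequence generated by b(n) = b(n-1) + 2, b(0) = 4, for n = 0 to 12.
Computing the sequence terms: 4, 6, 8, 10, 12, 14, 16, 18, 20, 22, 24, 26, 28
Adding these values together:

208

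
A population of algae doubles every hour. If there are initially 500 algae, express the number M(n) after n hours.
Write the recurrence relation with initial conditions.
Each hour multiplies the count by 2, so the count after n hours depends only on the count after n-1 hours: M(n) = 2 × M(n-1). The starting count gives M(0) = 500.
Unrolling n times gives the closed form M(n) = 500 × 2ⁿ.

M(n) = 2 × M(n-1), M(0) = 500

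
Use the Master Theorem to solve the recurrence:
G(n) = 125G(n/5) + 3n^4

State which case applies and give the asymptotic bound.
Master Theorem template: G(n) = a·G(n/b) + f(n).
Here: a=125, b=5, f(n)=3n^4
Compute log_b(a) = log_5(125) = 3.
f(n) = 3n^4 = Ω(n^(3+ε)) with ε = 1, and the regularity condition holds (a·f(n/b) = (a/b^4)·f(n) with a/b^4 = 5^-1 < 1). Case 3: G(n) = Θ(f(n)) = Θ(n^4).

Case 3: G(n) = Θ(n^4)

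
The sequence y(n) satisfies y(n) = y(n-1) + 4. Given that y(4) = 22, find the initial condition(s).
y(4) = y(0) + 4·4, so y(0) = 22 - 16 = 6.

y(0) = 6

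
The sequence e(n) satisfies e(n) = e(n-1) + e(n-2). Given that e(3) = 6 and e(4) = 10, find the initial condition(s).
Work backwards using e(k) = e(k+2) - e(k+1):
e(2) = e(4) - e(3) = 10 - 6 = 4
e(1) = e(3) - e(2) = 6 - 4 = 2
e(0) = e(2) - e(1) = 4 - 2 = 2

e(0) = 2, e(1) = 2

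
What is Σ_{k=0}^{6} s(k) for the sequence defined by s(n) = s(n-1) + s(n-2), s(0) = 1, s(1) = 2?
Computing the sequence terms: 1, 2, 3, 5, 8, 13, 21
Adding these values together:

53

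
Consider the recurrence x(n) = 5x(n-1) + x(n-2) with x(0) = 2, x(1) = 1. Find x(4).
Computing the sequence terms:
2, 1, 7, 36, 187

187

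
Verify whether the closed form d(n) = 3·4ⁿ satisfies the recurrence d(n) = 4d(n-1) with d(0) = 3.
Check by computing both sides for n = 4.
From the recurrence with d(0) = 3:
  d(0) = 3, d(1) = 12, d(2) = 48, d(3) = 192, d(4) = 768
  so the recurrence gives d(4) = 768.
From the proposed closed form d(n) = 3·4ⁿ:
  d(4) = 768.
Both sides give 768 at n = 4, and the initial condition(s) match, so the closed form is consistent.

Yes, the closed form is correct.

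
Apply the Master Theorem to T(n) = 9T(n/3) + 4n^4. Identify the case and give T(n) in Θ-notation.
Master Theorem template: T(n) = a·T(n/b) + f(n).
Here: a=9, b=3, f(n)=4n^4
Compute log_b(a) = log_3(9) = 2.
f(n) = 4n^4 = Ω(n^(2+ε)) with ε = 2, and the regularity condition holds (a·f(n/b) = (a/b^4)·f(n) with a/b^4 = 3^-2 < 1). Case 3: T(n) = Θ(f(n)) = Θ(n^4).

Case 3: T(n) = Θ(n^4)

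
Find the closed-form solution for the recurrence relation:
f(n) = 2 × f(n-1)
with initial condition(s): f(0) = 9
Recurrence: f(n) = 2 × f(n-1), initial: f(0) = 9.
Each term is 2 times the previous, so this is geometric with ratio 2. After n steps: f(n) = f(0)·2ⁿ = 9·2ⁿ.

f(n) = 9·2ⁿ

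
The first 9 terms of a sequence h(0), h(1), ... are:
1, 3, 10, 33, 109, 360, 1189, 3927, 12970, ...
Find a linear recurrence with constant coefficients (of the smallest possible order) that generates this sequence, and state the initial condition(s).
Look for the lowest-order linear relation among consecutive terms.
Observation: h(n) - 3·h(n-1) - (1)·h(n-2) = 0 holds for the shown terms, and no order-1 relation h(n) = α·h(n-1) + β fits.
Check at n=3: 3·10 + (1)·3 = 33. ✓

h(n) = 3h(n-1) + h(n-2), h(0) = 1, h(1) = 3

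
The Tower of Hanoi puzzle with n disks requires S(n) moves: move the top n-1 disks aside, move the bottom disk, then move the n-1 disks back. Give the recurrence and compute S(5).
Moving n disks = move the top n-1 disks aside (S(n-1) moves) + move the largest disk (1 move) + move the n-1 disks back on top (S(n-1) moves), so S(n) = 2S(n-1) + 1, with S(1) = 1 (a single disk takes one move).
First terms: 1, 3, 7, 15, 31, … — each is one less than a power of 2. Indeed S(n) + 1 = 2(S(n-1) + 1) with S(1) + 1 = 2, so S(n) + 1 = 2ⁿ and S(n) = 2ⁿ - 1.
Hence S(5) = 2^5 - 1 = 32 - 1 = 31.

S(n) = 2S(n-1) + 1, S(1) = 1; S(5) = 31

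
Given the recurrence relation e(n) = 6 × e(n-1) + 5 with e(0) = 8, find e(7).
Computing step by step:
e(0) = 8
e(1) = 6 × 8 + 5 = 53
e(2) = 6 × 53 + 5 = 323
e(3) = 6 × 323 + 5 = 1943
e(4) = 6 × 1943 + 5 = 11663
e(5) = 6 × 11663 + 5 = 69983
e(6) = 6 × 69983 + 5 = 419903
e(7) = 6 × 419903 + 5 = 2519423

2519423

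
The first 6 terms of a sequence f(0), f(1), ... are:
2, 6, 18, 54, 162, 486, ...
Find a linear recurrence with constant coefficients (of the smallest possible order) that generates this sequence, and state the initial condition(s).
Look for the lowest-order linear relation among consecutive terms.
Observation: each term is 3× the previous.
Check at n=2: 3·6 = 18. ✓

f(n) = 3 × f(n-1), f(0) = 2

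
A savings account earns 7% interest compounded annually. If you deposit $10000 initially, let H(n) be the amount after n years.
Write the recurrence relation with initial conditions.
Each year the balance grows by 7%, i.e. is multiplied by 1 + 7/100 = 1.07, so H(n) = 1.07 × H(n-1). The initial deposit gives H(0) = 10000.
Unrolling gives the closed form H(n) = 10000 × (1.07)ⁿ.

H(n) = 1.07 × H(n-1), H(0) = 10000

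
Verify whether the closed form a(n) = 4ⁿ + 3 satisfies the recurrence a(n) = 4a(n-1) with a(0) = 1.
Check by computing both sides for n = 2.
From the recurrence with a(0) = 1:
  a(0) = 1, a(1) = 4, a(2) = 16
  so the recurrence gives a(2) = 16.
From the proposed closed form a(n) = 4ⁿ + 3:
  a(2) = 19.
The recurrence gives 16 but the closed form gives 19, so the closed form does not satisfy the recurrence.

No, the closed form is incorrect.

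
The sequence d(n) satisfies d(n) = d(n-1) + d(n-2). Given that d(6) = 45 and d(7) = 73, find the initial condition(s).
Work backwards using d(k) = d(k+2) - d(k+1):
d(5) = d(7) - d(6) = 73 - 45 = 28
d(4) = d(6) - d(5) = 45 - 28 = 17
d(3) = d(5) - d(4) = 28 - 17 = 11
d(2) = d(4) - d(3) = 17 - 11 = 6
d(1) = d(3) - d(2) = 11 - 6 = 5
d(0) = d(2) - d(1) = 6 - 5 = 1

d(0) = 1, d(1) = 5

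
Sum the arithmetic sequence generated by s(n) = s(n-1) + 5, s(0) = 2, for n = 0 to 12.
Computing the sequence terms: 2, 7, 12, 17, 22, 27, 32, 37, 42, 47, 52, 57, 62
Adding these values together:

416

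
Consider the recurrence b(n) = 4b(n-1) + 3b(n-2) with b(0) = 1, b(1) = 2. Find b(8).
Computing the sequence terms:
1, 2, 11, 50, 233, 1082, 5027, 23354, 108497

108497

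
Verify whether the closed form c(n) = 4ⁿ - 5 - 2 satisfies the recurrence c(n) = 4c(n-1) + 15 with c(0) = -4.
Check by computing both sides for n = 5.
From the recurrence with c(0) = -4:
  c(0) = -4, c(1) = -1, c(2) = 11, c(3) = 59, c(4) = 251, c(5) = 1019
  so the recurrence gives c(5) = 1019.
From the proposed closed form c(n) = 4ⁿ - 5 - 2:
  c(5) = 1017.
The recurrence gives 1019 but the closed form gives 1017, so the closed form does not satisfy the recurrence.

No, the closed form is incorrect.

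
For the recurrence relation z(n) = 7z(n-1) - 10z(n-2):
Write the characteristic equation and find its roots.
Substitute z(n) = rⁿ and divide through by rⁿ⁻²: r² - 7r + 10 = 0
Factor: (r - 5)(r - 2) = 0, so r = 5, 2.
General solution: z(n) = A·5ⁿ + B·2ⁿ

Characteristic: r² - 7r + 10 = 0, Roots: r = 5, 2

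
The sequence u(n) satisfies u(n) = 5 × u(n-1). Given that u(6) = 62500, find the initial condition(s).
In general u(n) = 5ⁿ · u(0). At n = 6: u(0) = u(6) / 5^6 = 62500 / 15625 = 4.

u(0) = 4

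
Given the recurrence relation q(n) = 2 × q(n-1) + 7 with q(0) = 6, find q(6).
Computing step by step:
q(0) = 6
q(1) = 2 × 6 + 7 = 19
q(2) = 2 × 19 + 7 = 45
q(3) = 2 × 45 + 7 = 97
q(4) = 2 × 97 + 7 = 201
q(5) = 2 × 201 + 7 = 409
q(6) = 2 × 409 + 7 = 825

825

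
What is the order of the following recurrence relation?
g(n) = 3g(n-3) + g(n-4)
The order is the largest lag k for which g(n-k) appears. Here the deepest term is g(n-4), so the order is 4.

Order 4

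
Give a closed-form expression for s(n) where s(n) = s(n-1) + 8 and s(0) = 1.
Recurrence: s(n) = s(n-1) + 8, initial: s(0) = 1.
Each step adds 8, so s(n) = s(0) + 8n = 8n + 1.

s(n) = 8n + 1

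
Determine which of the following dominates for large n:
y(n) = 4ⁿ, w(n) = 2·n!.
Comparing growth rates:
Growth-rate hierarchy: log n ≺ any polynomial ≺ any exponential cⁿ (c>1) ≺ n! ≺ nⁿ.
factorial dominates exponential base 4 asymptotically.

w(n) grows faster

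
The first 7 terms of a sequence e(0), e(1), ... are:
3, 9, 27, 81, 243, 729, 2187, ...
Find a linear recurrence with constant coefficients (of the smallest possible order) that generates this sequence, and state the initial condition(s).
Look for the lowest-order linear relation among consecutive terms.
Observation: each term is 3× the previous.
Check at n=2: 3·9 = 27. ✓

e(n) = 3 × e(n-1), e(0) = 3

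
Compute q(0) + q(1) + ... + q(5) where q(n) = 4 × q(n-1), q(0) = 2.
Computing the sequence terms: 2, 8, 32, 128, 512, 2048
Adding these values together:

2730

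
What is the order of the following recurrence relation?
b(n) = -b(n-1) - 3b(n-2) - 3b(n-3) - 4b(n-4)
The order is the largest lag k for which b(n-k) appears. Here the deepest term is b(n-4), so the order is 4.

Order 4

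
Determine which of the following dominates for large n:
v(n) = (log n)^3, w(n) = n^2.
Comparing growth rates:
Growth-rate hierarchy: log n ≺ any polynomial ≺ any exponential cⁿ (c>1) ≺ n! ≺ nⁿ.
polynomial degree 2 dominates polylogarithmic (log n)^3 asymptotically.

w(n) grows faster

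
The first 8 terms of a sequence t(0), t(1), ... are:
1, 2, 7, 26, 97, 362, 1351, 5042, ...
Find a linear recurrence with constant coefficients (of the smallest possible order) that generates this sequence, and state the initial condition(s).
Look for the lowest-order linear relation among consecutive terms.
Observation: t(n) - 4·t(n-1) - (-1)·t(n-2) = 0 holds for the shown terms, and no order-1 relation t(n) = α·t(n-1) + β fits.
Check at n=3: 4·7 + (-1)·2 = 26. ✓

t(n) = 4t(n-1) - t(n-2), t(0) = 1, t(1) = 2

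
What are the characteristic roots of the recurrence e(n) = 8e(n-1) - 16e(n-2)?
Substitute e(n) = rⁿ and divide through by rⁿ⁻²: r² - 8r + 16 = 0
Factor: (r - 4)² = 0, so r = 4 (double root).
General solution: e(n) = (A + Bn)·4ⁿ

Characteristic: r² - 8r + 16 = 0, Roots: r = 4 (double root)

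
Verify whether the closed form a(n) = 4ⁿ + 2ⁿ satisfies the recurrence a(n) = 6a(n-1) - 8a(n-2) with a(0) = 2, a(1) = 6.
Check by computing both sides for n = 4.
From the recurrence with a(0) = 2, a(1) = 6:
  a(0) = 2, a(1) = 6, a(2) = 20, a(3) = 72, a(4) = 272
  so the recurrence gives a(4) = 272.
From the proposed closed form a(n) = 4ⁿ + 2ⁿ:
  a(4) = 272.
Both sides give 272 at n = 4, and the initial condition(s) match, so the closed form is consistent.

Yes, the closed form is correct.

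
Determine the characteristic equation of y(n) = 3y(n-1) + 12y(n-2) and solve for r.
Substitute y(n) = rⁿ and divide through by rⁿ⁻²: r² - 3r - 12 = 0
Discriminant: 3² + 4·12 = 57, not a perfect square, so by the quadratic formula r = (3 ± √57)/2.
General solution: y(n) = A·r₁ⁿ + B·r₂ⁿ where r₁,r₂ = (3 ± √57)/2

Characteristic: r² - 3r - 12 = 0, Roots: r = (3 ± √57)/2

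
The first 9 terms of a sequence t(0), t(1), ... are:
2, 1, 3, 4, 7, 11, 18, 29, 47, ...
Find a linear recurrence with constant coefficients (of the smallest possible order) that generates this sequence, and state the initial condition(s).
Look for the lowest-order linear relation among consecutive terms.
Observation: t(n) - 1·t(n-1) - (1)·t(n-2) = 0 holds for the shown terms, and no order-1 relation t(n) = α·t(n-1) + β fits.
Check at n=3: 1·3 + (1)·1 = 4. ✓

t(n) = t(n-1) + t(n-2), t(0) = 2, t(1) = 1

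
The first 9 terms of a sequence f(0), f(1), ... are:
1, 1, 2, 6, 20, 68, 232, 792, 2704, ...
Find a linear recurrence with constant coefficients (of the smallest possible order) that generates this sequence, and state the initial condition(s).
Look for the lowest-order linear relation among consecutive terms.
Observation: f(n) - 4·f(n-1) - (-2)·f(n-2) = 0 holds for the shown terms, and no order-1 relation f(n) = α·f(n-1) + β fits.
Check at n=3: 4·2 + (-2)·1 = 6. ✓

f(n) = 4f(n-1) - 2f(n-2), f(0) = 1, f(1) = 1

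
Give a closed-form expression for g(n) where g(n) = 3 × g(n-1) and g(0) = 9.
Recurrence: g(n) = 3 × g(n-1), initial: g(0) = 9.
Each term is 3 times the previous, so this is geometric with ratio 3. After n steps: g(n) = g(0)·3ⁿ = 9·3ⁿ.

g(n) = 9·3ⁿ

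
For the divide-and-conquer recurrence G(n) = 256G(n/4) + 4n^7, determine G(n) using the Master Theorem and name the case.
Master Theorem template: G(n) = a·G(n/b) + f(n).
Here: a=256, b=4, f(n)=4n^7
Compute log_b(a) = log_4(256) = 4.
f(n) = 4n^7 = Ω(n^(4+ε)) with ε = 3, and the regularity condition holds (a·f(n/b) = (a/b^7)·f(n) with a/b^7 = 4^-3 < 1). Case 3: G(n) = Θ(f(n)) = Θ(n^7).

Case 3: G(n) = Θ(n^7)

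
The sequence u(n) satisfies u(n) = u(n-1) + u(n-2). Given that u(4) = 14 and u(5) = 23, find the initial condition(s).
Work backwards using u(k) = u(k+2) - u(k+1):
u(3) = u(5) - u(4) = 23 - 14 = 9
u(2) = u(4) - u(3) = 14 - 9 = 5
u(1) = u(3) - u(2) = 9 - 5 = 4
u(0) = u(2) - u(1) = 5 - 4 = 1

u(0) = 1, u(1) = 4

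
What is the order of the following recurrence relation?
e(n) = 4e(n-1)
The order is the largest lag k for which e(n-k) appears. Here the deepest term is e(n-1), so the order is 1.

Order 1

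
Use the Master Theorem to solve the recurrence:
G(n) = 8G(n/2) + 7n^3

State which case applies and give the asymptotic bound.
Master Theorem template: G(n) = a·G(n/b) + f(n).
Here: a=8, b=2, f(n)=7n^3
Compute log_b(a) = log_2(8) = 3.
f(n) = 7n^3 = Θ(n^3). Case 2: G(n) = Θ(n^3 log n).

Case 2: G(n) = Θ(n^3 log n)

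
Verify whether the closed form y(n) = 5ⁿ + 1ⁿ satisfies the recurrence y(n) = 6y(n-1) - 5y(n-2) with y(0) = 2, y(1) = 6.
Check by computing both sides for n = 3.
From the recurrence with y(0) = 2, y(1) = 6:
  y(0) = 2, y(1) = 6, y(2) = 26, y(3) = 126
  so the recurrence gives y(3) = 126.
From the proposed closed form y(n) = 5ⁿ + 1ⁿ:
  y(3) = 126.
Both sides give 126 at n = 3, and the initial condition(s) match, so the closed form is consistent.

Yes, the closed form is correct.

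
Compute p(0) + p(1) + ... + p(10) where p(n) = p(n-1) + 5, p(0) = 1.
Computing the sequence terms: 1, 6, 11, 16, 21, 26, 31, 36, 41, 46, 51
Adding these values together:

286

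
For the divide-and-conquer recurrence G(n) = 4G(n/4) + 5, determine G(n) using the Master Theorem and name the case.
Master Theorem template: G(n) = a·G(n/b) + f(n).
Here: a=4, b=4, f(n)=5
Compute log_b(a) = log_4(4) = 1.
f(n) = 5 = O(n^(1-ε)) with ε = 1. Case 1: G(n) = Θ(n^log_b(a)) = Θ(n).

Case 1: G(n) = Θ(n)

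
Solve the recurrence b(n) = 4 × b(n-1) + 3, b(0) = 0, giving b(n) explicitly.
Recurrence: b(n) = 4 × b(n-1) + 3, initial: b(0) = 0.
Try b(n) = A·4ⁿ + C. Substituting: A·4ⁿ + C = 4(A·4ⁿ⁻¹ + C) + 3 = A·4ⁿ + 4C + 3, so C = 4C + 3, giving C = -1. Then b(0) = A - 1 = 0 gives A = 1.

b(n) = 4ⁿ - 1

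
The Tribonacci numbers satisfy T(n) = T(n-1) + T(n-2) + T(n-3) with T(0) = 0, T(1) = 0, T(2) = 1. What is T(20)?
Computing the sequence terms:
0, 0, 1, 1, 2, 4, 7, 13, 24, 44, 81, 149, 274, 504, 927, 1705, 3136, 5768, 10609, 19513, 35890

35890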